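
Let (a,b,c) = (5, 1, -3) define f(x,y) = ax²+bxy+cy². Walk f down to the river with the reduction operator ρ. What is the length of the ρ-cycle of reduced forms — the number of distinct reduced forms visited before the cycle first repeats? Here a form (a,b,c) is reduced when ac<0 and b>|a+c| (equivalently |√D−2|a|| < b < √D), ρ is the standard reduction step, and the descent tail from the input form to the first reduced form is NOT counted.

D = 61, ⌊√D⌋ = 7
descent: ρ → (-3,5,3)  [lands on river]
river: ρ → (3,7,-1)
river: ρ → (-1,7,3)
river: ρ → (3,5,-3)
river: ρ → (-3,7,1)
river: ρ → (1,7,-3)
ρ-cycle length = 6 (tail of 1 descent step not counted)

6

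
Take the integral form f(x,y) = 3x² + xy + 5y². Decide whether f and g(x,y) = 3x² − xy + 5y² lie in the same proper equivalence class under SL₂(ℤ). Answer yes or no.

D₁ = -59, D₂ = -59
f: reduced (well bottom): (3,1,5) with a≤c, −a<b≤a
g: reduced (well bottom): (3,-1,5) with a≤c, −a<b≤a
reduced forms (3, 1, 5) vs (3, -1, 5) ⇒ inequivalent

no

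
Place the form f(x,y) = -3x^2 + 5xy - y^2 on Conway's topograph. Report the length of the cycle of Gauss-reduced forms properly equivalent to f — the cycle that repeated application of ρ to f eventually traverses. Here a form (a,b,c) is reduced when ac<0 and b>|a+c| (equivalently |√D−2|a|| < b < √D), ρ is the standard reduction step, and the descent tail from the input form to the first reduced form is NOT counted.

D = 13, ⌊√D⌋ = 3
descent: ρ → (-1,3,1)  [lands on river]
river: ρ → (1,3,-1)
ρ-cycle length = 2 (tail of 1 descent step not counted)

2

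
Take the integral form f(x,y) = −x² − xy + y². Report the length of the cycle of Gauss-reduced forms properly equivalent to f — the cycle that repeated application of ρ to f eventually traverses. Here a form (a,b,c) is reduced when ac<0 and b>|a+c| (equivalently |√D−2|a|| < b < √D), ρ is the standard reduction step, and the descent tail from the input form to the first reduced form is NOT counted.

D = 5, ⌊√D⌋ = 2
descent: ρ → (1,1,-1)  [lands on river]
river: ρ → (-1,1,1)
ρ-cycle length = 2 (tail of 1 descent step not counted)

2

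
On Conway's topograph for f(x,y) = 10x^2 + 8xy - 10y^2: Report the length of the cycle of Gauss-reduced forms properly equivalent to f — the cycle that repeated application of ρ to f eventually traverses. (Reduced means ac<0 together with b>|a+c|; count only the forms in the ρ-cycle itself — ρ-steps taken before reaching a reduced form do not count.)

D = 464, ⌊√D⌋ = 21
river: ρ → (-10,12,8)
river: ρ → (8,20,-2)
river: ρ → (-2,20,8)
river: ρ → (8,12,-10)
river: ρ → (-10,8,10)
river: ρ → (10,12,-8)
river: ρ → (-8,20,2)
river: ρ → (2,20,-8)
river: ρ → (-8,12,10)
river: ρ → (10,8,-10)
ρ-cycle length = 10 (tail of 0 descent steps not counted)

10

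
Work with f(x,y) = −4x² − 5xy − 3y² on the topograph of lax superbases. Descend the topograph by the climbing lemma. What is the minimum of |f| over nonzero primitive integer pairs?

translate: b→-3 (≡5 mod 8), so (4,5,3)→(4,-3,2)
flip: (4,-3,2)→(2,3,4)
translate: b→-1 (≡3 mod 4), so (2,3,4)→(2,-1,3)
reduced (well bottom): (2,-1,3) with a≤c, −a<b≤a
well minimum |f| = |-2| = 2 (negative-definite)

2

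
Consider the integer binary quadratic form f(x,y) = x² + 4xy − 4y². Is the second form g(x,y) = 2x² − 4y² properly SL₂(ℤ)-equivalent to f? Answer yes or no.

D₁ = 32, D₂ = 32
river cycle of f (length 2): (-4, 4, 1), (1, 4, -4)
river cycle of g (length 2): (2, 4, -2), (-2, 4, 2)
cycles differ ⇒ inequivalent

no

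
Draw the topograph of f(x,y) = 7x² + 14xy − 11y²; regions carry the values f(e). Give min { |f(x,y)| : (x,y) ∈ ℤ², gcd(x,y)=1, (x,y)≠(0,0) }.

river: ρ → (-11,8,10)
river: ρ → (10,12,-9)
river: ρ → (-9,6,13)
river: ρ → (13,20,-2)
river: ρ → (-2,20,13)
river: ρ → (13,6,-9)
river: ρ → (-9,12,10)
river: ρ → (10,8,-11)
river: ρ → (-11,14,7)
river: ρ → (7,14,-11)
closes: descent 0, river 10
min |a| on river = 2

2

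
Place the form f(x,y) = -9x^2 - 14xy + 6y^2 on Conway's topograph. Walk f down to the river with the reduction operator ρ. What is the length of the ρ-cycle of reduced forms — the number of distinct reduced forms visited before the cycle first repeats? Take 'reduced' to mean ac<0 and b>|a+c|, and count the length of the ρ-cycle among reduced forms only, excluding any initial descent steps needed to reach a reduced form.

D = 412, ⌊√D⌋ = 20
descent: ρ → (6,14,-9)  [lands on river]
river: ρ → (-9,4,11)
river: ρ → (11,18,-2)
river: ρ → (-2,18,11)
river: ρ → (11,4,-9)
river: ρ → (-9,14,6)
river: ρ → (6,10,-13)
river: ρ → (-13,16,3)
river: ρ → (3,20,-1)
river: ρ → (-1,20,3)
river: ρ → (3,16,-13)
river: ρ → (-13,10,6)
ρ-cycle length = 12 (tail of 1 descent step not counted)

12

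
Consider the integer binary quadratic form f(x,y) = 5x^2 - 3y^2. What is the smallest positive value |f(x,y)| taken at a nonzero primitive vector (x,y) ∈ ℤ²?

descent: ρ → (-3,6,2)  [lands on river]
river: ρ → (2,6,-3)
closes: descent 1, river 2
min |a| on river = 2

2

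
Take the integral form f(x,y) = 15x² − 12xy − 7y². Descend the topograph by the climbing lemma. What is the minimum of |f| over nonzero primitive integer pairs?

descent: ρ → (-7,12,15)  [lands on river]
river: ρ → (15,18,-4)
river: ρ → (-4,22,5)
river: ρ → (5,18,-12)
river: ρ → (-12,6,11)
river: ρ → (11,16,-7)
closes: descent 1, river 6
min |a| on river = 4

4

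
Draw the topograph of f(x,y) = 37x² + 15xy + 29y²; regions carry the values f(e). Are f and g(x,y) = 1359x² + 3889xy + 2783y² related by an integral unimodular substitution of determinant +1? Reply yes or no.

D₁ = -4067, D₂ = -4067
f: flip: (37,15,29)→(29,-15,37)
f: reduced (well bottom): (29,-15,37) with a≤c, −a<b≤a
g: translate: b→1171 (≡3889 mod 2718), so (1359,3889,2783)→(1359,1171,253)
g: flip: (1359,1171,253)→(253,-1171,1359)
g: translate: b→-159 (≡-1171 mod 506), so (253,-1171,1359)→(253,-159,29)
g: flip: (253,-159,29)→(29,159,253)
g: translate: b→-15 (≡159 mod 58), so (29,159,253)→(29,-15,37)
g: reduced (well bottom): (29,-15,37) with a≤c, −a<b≤a
reduced forms (29, -15, 37) vs (29, -15, 37) ⇒ equivalent

yes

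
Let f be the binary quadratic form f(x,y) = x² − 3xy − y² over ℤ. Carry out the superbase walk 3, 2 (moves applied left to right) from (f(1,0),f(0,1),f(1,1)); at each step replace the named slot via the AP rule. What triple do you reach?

start (1,-1,-3) = (f(1,0),f(0,1),f(1,1))
replace slot 3: 2·(1+(-1)) − (-3) = 3 → (1,-1,3)
replace slot 2: 2·(1+3) − (-1) = 9 → (1,9,3)

1,9,3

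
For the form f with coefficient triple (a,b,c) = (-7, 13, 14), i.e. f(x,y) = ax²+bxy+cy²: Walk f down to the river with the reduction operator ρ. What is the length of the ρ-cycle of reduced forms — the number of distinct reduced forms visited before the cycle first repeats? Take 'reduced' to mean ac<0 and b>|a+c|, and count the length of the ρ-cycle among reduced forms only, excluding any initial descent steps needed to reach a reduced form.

D = 561, ⌊√D⌋ = 23
river: ρ → (14,15,-6)
river: ρ → (-6,21,5)
river: ρ → (5,19,-10)
river: ρ → (-10,21,3)
river: ρ → (3,21,-10)
river: ρ → (-10,19,5)
river: ρ → (5,21,-6)
river: ρ → (-6,15,14)
river: ρ → (14,13,-7)
river: ρ → (-7,15,12)
river: ρ → (12,9,-10)
river: ρ → (-10,11,11)
river: ρ → (11,11,-10)
river: ρ → (-10,9,12)
river: ρ → (12,15,-7)
river: ρ → (-7,13,14)
ρ-cycle length = 16 (tail of 0 descent steps not counted)

16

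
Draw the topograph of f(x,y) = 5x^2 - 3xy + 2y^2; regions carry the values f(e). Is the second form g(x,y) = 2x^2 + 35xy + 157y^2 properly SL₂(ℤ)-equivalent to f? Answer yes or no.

D₁ = -31, D₂ = -31
f: flip: (5,-3,2)→(2,3,5)
f: translate: b→-1 (≡3 mod 4), so (2,3,5)→(2,-1,4)
f: reduced (well bottom): (2,-1,4) with a≤c, −a<b≤a
g: translate: b→-1 (≡35 mod 4), so (2,35,157)→(2,-1,4)
g: reduced (well bottom): (2,-1,4) with a≤c, −a<b≤a
reduced forms (2, -1, 4) vs (2, -1, 4) ⇒ equivalent

yes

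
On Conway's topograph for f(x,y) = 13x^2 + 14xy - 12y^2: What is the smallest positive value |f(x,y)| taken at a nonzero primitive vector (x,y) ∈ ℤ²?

river: ρ → (-12,10,15)
river: ρ → (15,20,-7)
river: ρ → (-7,22,12)
river: ρ → (12,26,-3)
river: ρ → (-3,28,3)
river: ρ → (3,26,-12)
river: ρ → (-12,22,7)
river: ρ → (7,20,-15)
river: ρ → (-15,10,12)
river: ρ → (12,14,-13)
river: ρ → (-13,12,13)
river: ρ → (13,14,-12)
closes: descent 0, river 12
min |a| on river = 3

3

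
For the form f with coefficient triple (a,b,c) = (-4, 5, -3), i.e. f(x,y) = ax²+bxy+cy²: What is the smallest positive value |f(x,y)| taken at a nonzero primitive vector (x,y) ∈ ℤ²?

translate: b→3 (≡-5 mod 8), so (4,-5,3)→(4,3,2)
flip: (4,3,2)→(2,-3,4)
translate: b→1 (≡-3 mod 4), so (2,-3,4)→(2,1,3)
reduced (well bottom): (2,1,3) with a≤c, −a<b≤a
well minimum |f| = |-2| = 2 (negative-definite)

2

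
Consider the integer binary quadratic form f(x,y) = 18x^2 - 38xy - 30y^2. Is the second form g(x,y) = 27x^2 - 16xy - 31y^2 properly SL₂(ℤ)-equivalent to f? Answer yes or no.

D₁ = 3604, D₂ = 3604
river cycle of f (length 14): (-30, 38, 18), (18, 34, -34), (-34, 34, 18), (18, 38, -30), (-30, 22, 26), (26, 30, -26), (-26, 22, 30), (30, 38, -18), (-18, 34, 34), (34, 34, -18), … (4 more)
river cycle of g (length 10): (-31, 16, 27), (27, 38, -20), (-20, 42, 23), (23, 50, -12), (-12, 46, 31), (31, 16, -27), (-27, 38, 20), (20, 42, -23), (-23, 50, 12), (12, 46, -31)
cycles differ ⇒ inequivalent

no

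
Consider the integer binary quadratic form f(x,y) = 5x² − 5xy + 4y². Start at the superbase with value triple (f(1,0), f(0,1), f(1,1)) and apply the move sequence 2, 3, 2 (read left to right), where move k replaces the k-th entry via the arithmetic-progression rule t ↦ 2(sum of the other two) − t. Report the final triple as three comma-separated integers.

start (5,4,4) = (f(1,0),f(0,1),f(1,1))
replace slot 2: 2·(5+4) − 4 = 14 → (5,14,4)
replace slot 3: 2·(5+14) − 4 = 34 → (5,14,34)
replace slot 2: 2·(5+34) − 14 = 64 → (5,64,34)

5,64,34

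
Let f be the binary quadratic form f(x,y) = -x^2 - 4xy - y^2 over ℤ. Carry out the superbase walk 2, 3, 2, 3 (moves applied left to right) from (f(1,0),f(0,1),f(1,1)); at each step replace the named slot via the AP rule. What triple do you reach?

start (-1,-1,-6) = (f(1,0),f(0,1),f(1,1))
replace slot 2: 2·((-1)+(-6)) − (-1) = -13 → (-1,-13,-6)
replace slot 3: 2·((-1)+(-13)) − (-6) = -22 → (-1,-13,-22)
replace slot 2: 2·((-1)+(-22)) − (-13) = -33 → (-1,-33,-22)
replace slot 3: 2·((-1)+(-33)) − (-22) = -46 → (-1,-33,-46)

-1,-33,-46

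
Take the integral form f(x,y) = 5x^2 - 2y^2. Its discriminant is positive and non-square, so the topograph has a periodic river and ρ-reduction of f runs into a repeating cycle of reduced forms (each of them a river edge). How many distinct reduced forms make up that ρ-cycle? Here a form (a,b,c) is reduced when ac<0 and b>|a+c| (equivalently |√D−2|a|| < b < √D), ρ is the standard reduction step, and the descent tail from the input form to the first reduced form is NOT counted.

D = 40, ⌊√D⌋ = 6
descent: ρ → (-2,4,3)  [lands on river]
river: ρ → (3,2,-3)
river: ρ → (-3,4,2)
river: ρ → (2,4,-3)
river: ρ → (-3,2,3)
river: ρ → (3,4,-2)
ρ-cycle length = 6 (tail of 1 descent step not counted)

6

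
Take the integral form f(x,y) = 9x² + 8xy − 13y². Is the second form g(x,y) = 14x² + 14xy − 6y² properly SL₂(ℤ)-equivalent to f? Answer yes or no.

D₁ = 532, D₂ = 532
river cycle of f (length 16): (-13, 18, 4), (4, 22, -3), (-3, 20, 11), (11, 2, -12), (-12, 22, 1), (1, 22, -12), (-12, 2, 11), (11, 20, -3), (-3, 22, 4), (4, 18, -13), … (6 more)
river cycle of g (length 4): (-6, 22, 2), (2, 22, -6), (-6, 14, 14), (14, 14, -6)
cycles differ ⇒ inequivalent

no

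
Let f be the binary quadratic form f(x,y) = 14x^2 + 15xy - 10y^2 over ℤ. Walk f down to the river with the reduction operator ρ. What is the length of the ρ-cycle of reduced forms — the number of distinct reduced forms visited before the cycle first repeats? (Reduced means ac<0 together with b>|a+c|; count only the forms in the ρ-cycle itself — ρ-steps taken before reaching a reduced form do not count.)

D = 785, ⌊√D⌋ = 28
river: ρ → (-10,25,4)
river: ρ → (4,23,-16)
river: ρ → (-16,9,11)
river: ρ → (11,13,-14)
river: ρ → (-14,15,10)
river: ρ → (10,25,-4)
river: ρ → (-4,23,16)
river: ρ → (16,9,-11)
river: ρ → (-11,13,14)
river: ρ → (14,15,-10)
ρ-cycle length = 10 (tail of 0 descent steps not counted)

10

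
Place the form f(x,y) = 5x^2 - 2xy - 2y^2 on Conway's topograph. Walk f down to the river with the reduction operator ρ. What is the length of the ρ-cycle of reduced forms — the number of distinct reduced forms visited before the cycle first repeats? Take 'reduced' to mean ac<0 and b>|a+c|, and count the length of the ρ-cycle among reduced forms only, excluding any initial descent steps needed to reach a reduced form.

D = 44, ⌊√D⌋ = 6
descent: ρ → (-2,6,1)  [lands on river]
river: ρ → (1,6,-2)
ρ-cycle length = 2 (tail of 1 descent step not counted)

2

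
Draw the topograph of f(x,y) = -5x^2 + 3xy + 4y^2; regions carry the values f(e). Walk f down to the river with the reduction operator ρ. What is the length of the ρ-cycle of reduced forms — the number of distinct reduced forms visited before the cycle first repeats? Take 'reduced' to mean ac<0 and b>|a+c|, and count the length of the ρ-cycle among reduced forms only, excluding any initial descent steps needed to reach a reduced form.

D = 89, ⌊√D⌋ = 9
river: ρ → (4,5,-4)
river: ρ → (-4,3,5)
river: ρ → (5,7,-2)
river: ρ → (-2,9,1)
river: ρ → (1,9,-2)
river: ρ → (-2,7,5)
river: ρ → (5,3,-4)
river: ρ → (-4,5,4)
river: ρ → (4,3,-5)
river: ρ → (-5,7,2)
river: ρ → (2,9,-1)
river: ρ → (-1,9,2)
river: ρ → (2,7,-5)
river: ρ → (-5,3,4)
ρ-cycle length = 14 (tail of 0 descent steps not counted)

14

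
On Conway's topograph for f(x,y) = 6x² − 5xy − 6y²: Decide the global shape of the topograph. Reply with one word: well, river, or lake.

D = b²−4ac = (-5)² − 4·6·(-6) = 169
D = 13² is a perfect square ⇒ form factors over ℤ ⇒ lakes

lake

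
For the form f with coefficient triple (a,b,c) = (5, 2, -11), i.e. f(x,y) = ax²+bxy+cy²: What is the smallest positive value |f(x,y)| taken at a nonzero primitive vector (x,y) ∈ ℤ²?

descent: ρ → (-11,-2,5)
descent: ρ → (5,12,-4)  [lands on river]
river: ρ → (-4,12,5)
river: ρ → (5,8,-8)
river: ρ → (-8,8,5)
closes: descent 2, river 4
min |a| on river = 4

4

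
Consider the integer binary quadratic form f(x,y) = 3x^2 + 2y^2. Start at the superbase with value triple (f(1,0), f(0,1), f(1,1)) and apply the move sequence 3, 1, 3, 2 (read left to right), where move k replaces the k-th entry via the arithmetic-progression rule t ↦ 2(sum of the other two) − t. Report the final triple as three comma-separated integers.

start (3,2,5) = (f(1,0),f(0,1),f(1,1))
replace slot 3: 2·(3+2) − 5 = 5 → (3,2,5)
replace slot 1: 2·(2+5) − 3 = 11 → (11,2,5)
replace slot 3: 2·(11+2) − 5 = 21 → (11,2,21)
replace slot 2: 2·(11+21) − 2 = 62 → (11,62,21)

11,62,21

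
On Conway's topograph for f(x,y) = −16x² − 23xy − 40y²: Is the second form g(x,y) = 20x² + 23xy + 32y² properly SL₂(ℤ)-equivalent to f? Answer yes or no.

D₁ = -2031, D₂ = -2031
f is negative-definite; reduce −f:
−f: translate: b→-9 (≡23 mod 32), so (16,23,40)→(16,-9,33)
−f: reduced (well bottom): (16,-9,33) with a≤c, −a<b≤a
flip sign back: reduced form of f is (-16,9,-33)
g: translate: b→-17 (≡23 mod 40), so (20,23,32)→(20,-17,29)
g: reduced (well bottom): (20,-17,29) with a≤c, −a<b≤a
reduced forms (-16, 9, -33) vs (20, -17, 29) ⇒ inequivalent

no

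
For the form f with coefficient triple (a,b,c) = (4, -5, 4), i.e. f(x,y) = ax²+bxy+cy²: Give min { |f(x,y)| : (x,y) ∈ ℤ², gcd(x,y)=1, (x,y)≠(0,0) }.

translate: b→3 (≡-5 mod 8), so (4,-5,4)→(4,3,3)
flip: (4,3,3)→(3,-3,4)
translate: b→3 (≡-3 mod 6), so (3,-3,4)→(3,3,4)
reduced (well bottom): (3,3,4) with a≤c, −a<b≤a
well minimum = a = 3

3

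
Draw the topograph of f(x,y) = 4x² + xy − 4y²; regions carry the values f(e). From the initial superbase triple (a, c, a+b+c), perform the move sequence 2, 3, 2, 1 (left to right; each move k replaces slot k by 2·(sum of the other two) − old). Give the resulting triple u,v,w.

start (4,-4,1) = (f(1,0),f(0,1),f(1,1))
replace slot 2: 2·(4+1) − (-4) = 14 → (4,14,1)
replace slot 3: 2·(4+14) − 1 = 35 → (4,14,35)
replace slot 2: 2·(4+35) − 14 = 64 → (4,64,35)
replace slot 1: 2·(64+35) − 4 = 194 → (194,64,35)

194,64,35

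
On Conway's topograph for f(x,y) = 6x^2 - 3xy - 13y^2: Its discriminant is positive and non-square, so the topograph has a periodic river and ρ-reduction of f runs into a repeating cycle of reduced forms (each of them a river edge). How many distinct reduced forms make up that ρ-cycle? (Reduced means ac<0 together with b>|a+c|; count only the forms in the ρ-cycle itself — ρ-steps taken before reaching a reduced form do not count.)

D = 321, ⌊√D⌋ = 17
descent: ρ → (-13,3,6)
descent: ρ → (6,9,-10)  [lands on river]
river: ρ → (-10,11,5)
river: ρ → (5,9,-12)
river: ρ → (-12,15,2)
river: ρ → (2,17,-4)
river: ρ → (-4,15,6)
ρ-cycle length = 6 (tail of 2 descent steps not counted)

6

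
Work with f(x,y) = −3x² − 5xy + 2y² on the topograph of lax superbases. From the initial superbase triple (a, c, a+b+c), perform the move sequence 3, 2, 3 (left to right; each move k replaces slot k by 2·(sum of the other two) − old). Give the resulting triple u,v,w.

start (-3,2,-6) = (f(1,0),f(0,1),f(1,1))
replace slot 3: 2·((-3)+2) − (-6) = 4 → (-3,2,4)
replace slot 2: 2·((-3)+4) − 2 = 0 → (-3,0,4)
replace slot 3: 2·((-3)+0) − 4 = -10 → (-3,0,-10)

-3,0,-10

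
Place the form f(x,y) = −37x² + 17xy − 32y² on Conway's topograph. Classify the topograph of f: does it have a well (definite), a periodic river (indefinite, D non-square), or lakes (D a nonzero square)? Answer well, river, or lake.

D = b²−4ac = 17² − 4·(-37)·(-32) = -4447
D < 0 ⇒ definite ⇒ every region one sign ⇒ single well

well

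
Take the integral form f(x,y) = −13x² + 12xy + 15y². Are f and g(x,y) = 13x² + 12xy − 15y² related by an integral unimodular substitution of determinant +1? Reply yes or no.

D₁ = 924, D₂ = 924
river cycle of f (length 8): (15, 18, -10), (-10, 22, 11), (11, 22, -10), (-10, 18, 15), (15, 12, -13), (-13, 14, 14), (14, 14, -13), (-13, 12, 15)
river cycle of g (length 8): (-15, 18, 10), (10, 22, -11), (-11, 22, 10), (10, 18, -15), (-15, 12, 13), (13, 14, -14), (-14, 14, 13), (13, 12, -15)
cycles differ ⇒ inequivalent

no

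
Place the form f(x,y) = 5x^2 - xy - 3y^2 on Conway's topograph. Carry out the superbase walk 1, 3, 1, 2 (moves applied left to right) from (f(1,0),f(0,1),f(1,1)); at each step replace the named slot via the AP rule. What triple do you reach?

start (5,-3,1) = (f(1,0),f(0,1),f(1,1))
replace slot 1: 2·((-3)+1) − 5 = -9 → (-9,-3,1)
replace slot 3: 2·((-9)+(-3)) − 1 = -25 → (-9,-3,-25)
replace slot 1: 2·((-3)+(-25)) − (-9) = -47 → (-47,-3,-25)
replace slot 2: 2·((-47)+(-25)) − (-3) = -141 → (-47,-141,-25)

-47,-141,-25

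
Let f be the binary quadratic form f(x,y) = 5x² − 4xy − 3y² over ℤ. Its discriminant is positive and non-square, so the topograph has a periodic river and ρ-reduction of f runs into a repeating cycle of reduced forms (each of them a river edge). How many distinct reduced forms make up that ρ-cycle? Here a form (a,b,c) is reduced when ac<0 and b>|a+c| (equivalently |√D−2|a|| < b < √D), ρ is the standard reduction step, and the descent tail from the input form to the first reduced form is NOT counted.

D = 76, ⌊√D⌋ = 8
descent: ρ → (-3,4,5)  [lands on river]
river: ρ → (5,6,-2)
river: ρ → (-2,6,5)
river: ρ → (5,4,-3)
river: ρ → (-3,8,1)
river: ρ → (1,8,-3)
ρ-cycle length = 6 (tail of 1 descent step not counted)

6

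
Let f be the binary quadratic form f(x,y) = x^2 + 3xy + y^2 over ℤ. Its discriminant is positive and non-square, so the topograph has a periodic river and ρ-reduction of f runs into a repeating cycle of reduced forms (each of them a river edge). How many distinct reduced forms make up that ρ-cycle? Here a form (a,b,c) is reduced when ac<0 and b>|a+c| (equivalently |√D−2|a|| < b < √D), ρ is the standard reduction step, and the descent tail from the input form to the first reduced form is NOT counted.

D = 5, ⌊√D⌋ = 2
descent: ρ → (1,1,-1)  [lands on river]
river: ρ → (-1,1,1)
ρ-cycle length = 2 (tail of 1 descent step not counted)

2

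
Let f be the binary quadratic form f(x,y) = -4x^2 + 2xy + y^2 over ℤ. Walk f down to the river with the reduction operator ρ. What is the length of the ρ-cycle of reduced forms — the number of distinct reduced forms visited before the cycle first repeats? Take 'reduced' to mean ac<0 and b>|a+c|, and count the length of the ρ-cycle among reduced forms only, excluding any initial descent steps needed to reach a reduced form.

D = 20, ⌊√D⌋ = 4
descent: ρ → (1,4,-1)  [lands on river]
river: ρ → (-1,4,1)
ρ-cycle length = 2 (tail of 1 descent step not counted)

2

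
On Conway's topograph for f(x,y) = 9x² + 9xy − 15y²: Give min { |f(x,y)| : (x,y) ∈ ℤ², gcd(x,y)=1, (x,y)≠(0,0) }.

river: ρ → (-15,21,3)
river: ρ → (3,21,-15)
river: ρ → (-15,9,9)
river: ρ → (9,9,-15)
closes: descent 0, river 4
min |a| on river = 3

3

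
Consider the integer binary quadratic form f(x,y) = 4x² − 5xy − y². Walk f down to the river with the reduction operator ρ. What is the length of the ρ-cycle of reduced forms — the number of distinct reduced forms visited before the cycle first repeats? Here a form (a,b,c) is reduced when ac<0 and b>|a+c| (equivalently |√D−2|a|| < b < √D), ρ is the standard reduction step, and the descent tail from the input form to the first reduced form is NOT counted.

D = 41, ⌊√D⌋ = 6
descent: ρ → (-1,5,4)  [lands on river]
river: ρ → (4,3,-2)
river: ρ → (-2,5,2)
river: ρ → (2,3,-4)
river: ρ → (-4,5,1)
river: ρ → (1,5,-4)
river: ρ → (-4,3,2)
river: ρ → (2,5,-2)
river: ρ → (-2,3,4)
river: ρ → (4,5,-1)
ρ-cycle length = 10 (tail of 1 descent step not counted)

10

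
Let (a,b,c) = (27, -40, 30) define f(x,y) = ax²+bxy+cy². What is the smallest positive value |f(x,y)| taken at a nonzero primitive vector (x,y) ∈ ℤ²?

translate: b→14 (≡-40 mod 54), so (27,-40,30)→(27,14,17)
flip: (27,14,17)→(17,-14,27)
reduced (well bottom): (17,-14,27) with a≤c, −a<b≤a
well minimum = a = 17

17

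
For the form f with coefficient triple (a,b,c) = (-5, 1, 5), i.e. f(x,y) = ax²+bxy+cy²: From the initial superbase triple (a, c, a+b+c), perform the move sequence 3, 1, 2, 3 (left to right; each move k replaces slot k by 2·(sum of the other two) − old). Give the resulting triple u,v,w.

start (-5,5,1) = (f(1,0),f(0,1),f(1,1))
replace slot 3: 2·((-5)+5) − 1 = -1 → (-5,5,-1)
replace slot 1: 2·(5+(-1)) − (-5) = 13 → (13,5,-1)
replace slot 2: 2·(13+(-1)) − 5 = 19 → (13,19,-1)
replace slot 3: 2·(13+19) − (-1) = 65 → (13,19,65)

13,19,65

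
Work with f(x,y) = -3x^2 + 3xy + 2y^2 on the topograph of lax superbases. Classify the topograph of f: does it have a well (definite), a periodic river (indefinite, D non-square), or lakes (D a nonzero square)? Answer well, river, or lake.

D = b²−4ac = 3² − 4·(-3)·2 = 33
D > 0 non-square ⇒ indefinite ⇒ periodic river

river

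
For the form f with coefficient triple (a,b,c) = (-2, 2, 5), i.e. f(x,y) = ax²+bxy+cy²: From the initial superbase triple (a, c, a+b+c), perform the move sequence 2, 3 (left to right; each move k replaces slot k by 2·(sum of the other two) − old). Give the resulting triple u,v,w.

start (-2,5,5) = (f(1,0),f(0,1),f(1,1))
replace slot 2: 2·((-2)+5) − 5 = 1 → (-2,1,5)
replace slot 3: 2·((-2)+1) − 5 = -7 → (-2,1,-7)

-2,1,-7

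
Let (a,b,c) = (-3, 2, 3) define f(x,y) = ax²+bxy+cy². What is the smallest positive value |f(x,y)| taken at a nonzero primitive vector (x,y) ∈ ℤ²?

river: ρ → (3,4,-2)
river: ρ → (-2,4,3)
river: ρ → (3,2,-3)
river: ρ → (-3,4,2)
river: ρ → (2,4,-3)
river: ρ → (-3,2,3)
closes: descent 0, river 6
min |a| on river = 2

2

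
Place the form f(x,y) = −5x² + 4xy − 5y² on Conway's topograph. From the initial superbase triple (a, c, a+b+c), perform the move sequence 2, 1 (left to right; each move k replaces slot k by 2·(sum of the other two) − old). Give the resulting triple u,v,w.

start (-5,-5,-6) = (f(1,0),f(0,1),f(1,1))
replace slot 2: 2·((-5)+(-6)) − (-5) = -17 → (-5,-17,-6)
replace slot 1: 2·((-17)+(-6)) − (-5) = -41 → (-41,-17,-6)

-41,-17,-6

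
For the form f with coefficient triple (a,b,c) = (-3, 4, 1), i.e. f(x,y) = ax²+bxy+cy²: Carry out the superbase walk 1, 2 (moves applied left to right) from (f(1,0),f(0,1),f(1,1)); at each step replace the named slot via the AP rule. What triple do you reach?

start (-3,1,2) = (f(1,0),f(0,1),f(1,1))
replace slot 1: 2·(1+2) − (-3) = 9 → (9,1,2)
replace slot 2: 2·(9+2) − 1 = 21 → (9,21,2)

9,21,2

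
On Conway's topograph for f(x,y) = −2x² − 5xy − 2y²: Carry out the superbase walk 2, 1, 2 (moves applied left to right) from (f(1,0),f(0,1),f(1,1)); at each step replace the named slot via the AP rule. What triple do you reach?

start (-2,-2,-9) = (f(1,0),f(0,1),f(1,1))
replace slot 2: 2·((-2)+(-9)) − (-2) = -20 → (-2,-20,-9)
replace slot 1: 2·((-20)+(-9)) − (-2) = -56 → (-56,-20,-9)
replace slot 2: 2·((-56)+(-9)) − (-20) = -110 → (-56,-110,-9)

-56,-110,-9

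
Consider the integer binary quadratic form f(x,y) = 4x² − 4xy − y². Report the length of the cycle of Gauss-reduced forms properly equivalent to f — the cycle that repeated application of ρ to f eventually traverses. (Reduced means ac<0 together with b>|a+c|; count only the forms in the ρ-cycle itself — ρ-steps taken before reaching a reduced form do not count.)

D = 32, ⌊√D⌋ = 5
descent: ρ → (-1,4,4)  [lands on river]
river: ρ → (4,4,-1)
ρ-cycle length = 2 (tail of 1 descent step not counted)

2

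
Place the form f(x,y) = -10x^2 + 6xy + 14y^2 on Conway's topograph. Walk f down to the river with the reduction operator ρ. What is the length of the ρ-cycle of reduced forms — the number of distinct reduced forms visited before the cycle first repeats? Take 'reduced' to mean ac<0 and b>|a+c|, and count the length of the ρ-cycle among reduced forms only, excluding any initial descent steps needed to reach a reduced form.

D = 596, ⌊√D⌋ = 24
river: ρ → (14,22,-2)
river: ρ → (-2,22,14)
river: ρ → (14,6,-10)
river: ρ → (-10,14,10)
river: ρ → (10,6,-14)
river: ρ → (-14,22,2)
river: ρ → (2,22,-14)
river: ρ → (-14,6,10)
river: ρ → (10,14,-10)
river: ρ → (-10,6,14)
ρ-cycle length = 10 (tail of 0 descent steps not counted)

10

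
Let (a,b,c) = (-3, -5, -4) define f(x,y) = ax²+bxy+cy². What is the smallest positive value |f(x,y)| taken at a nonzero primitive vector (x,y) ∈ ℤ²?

translate: b→-1 (≡5 mod 6), so (3,5,4)→(3,-1,2)
flip: (3,-1,2)→(2,1,3)
reduced (well bottom): (2,1,3) with a≤c, −a<b≤a
well minimum |f| = |-2| = 2 (negative-definite)

2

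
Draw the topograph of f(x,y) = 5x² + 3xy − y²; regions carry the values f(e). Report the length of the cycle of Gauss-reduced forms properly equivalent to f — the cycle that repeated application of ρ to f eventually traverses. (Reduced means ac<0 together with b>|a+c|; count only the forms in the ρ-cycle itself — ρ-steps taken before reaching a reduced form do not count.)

D = 29, ⌊√D⌋ = 5
descent: ρ → (-1,5,1)  [lands on river]
river: ρ → (1,5,-1)
ρ-cycle length = 2 (tail of 1 descent step not counted)

2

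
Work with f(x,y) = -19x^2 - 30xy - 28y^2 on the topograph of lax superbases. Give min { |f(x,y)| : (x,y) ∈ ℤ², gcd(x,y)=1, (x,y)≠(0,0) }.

translate: b→-8 (≡30 mod 38), so (19,30,28)→(19,-8,17)
flip: (19,-8,17)→(17,8,19)
reduced (well bottom): (17,8,19) with a≤c, −a<b≤a
well minimum |f| = |-17| = 17 (negative-definite)

17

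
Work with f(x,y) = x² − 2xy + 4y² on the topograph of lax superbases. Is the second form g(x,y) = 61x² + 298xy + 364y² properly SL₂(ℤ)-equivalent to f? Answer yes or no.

D₁ = -12, D₂ = -12
f: translate: b→0 (≡-2 mod 2), so (1,-2,4)→(1,0,3)
f: reduced (well bottom): (1,0,3) with a≤c, −a<b≤a
g: translate: b→54 (≡298 mod 122), so (61,298,364)→(61,54,12)
g: flip: (61,54,12)→(12,-54,61)
g: translate: b→-6 (≡-54 mod 24), so (12,-54,61)→(12,-6,1)
g: flip: (12,-6,1)→(1,6,12)
g: translate: b→0 (≡6 mod 2), so (1,6,12)→(1,0,3)
g: reduced (well bottom): (1,0,3) with a≤c, −a<b≤a
reduced forms (1, 0, 3) vs (1, 0, 3) ⇒ equivalent

yes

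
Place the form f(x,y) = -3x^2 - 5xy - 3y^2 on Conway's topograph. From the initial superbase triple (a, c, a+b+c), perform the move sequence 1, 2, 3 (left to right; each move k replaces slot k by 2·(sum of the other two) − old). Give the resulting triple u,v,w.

start (-3,-3,-11) = (f(1,0),f(0,1),f(1,1))
replace slot 1: 2·((-3)+(-11)) − (-3) = -25 → (-25,-3,-11)
replace slot 2: 2·((-25)+(-11)) − (-3) = -69 → (-25,-69,-11)
replace slot 3: 2·((-25)+(-69)) − (-11) = -177 → (-25,-69,-177)

-25,-69,-177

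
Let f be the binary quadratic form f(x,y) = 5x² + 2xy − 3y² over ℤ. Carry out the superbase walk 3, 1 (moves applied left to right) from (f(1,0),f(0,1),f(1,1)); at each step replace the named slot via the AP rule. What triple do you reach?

start (5,-3,4) = (f(1,0),f(0,1),f(1,1))
replace slot 3: 2·(5+(-3)) − 4 = 0 → (5,-3,0)
replace slot 1: 2·((-3)+0) − 5 = -11 → (-11,-3,0)

-11,-3,0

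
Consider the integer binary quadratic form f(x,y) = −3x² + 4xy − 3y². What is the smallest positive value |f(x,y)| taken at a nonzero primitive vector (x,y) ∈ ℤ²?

translate: b→2 (≡-4 mod 6), so (3,-4,3)→(3,2,2)
flip: (3,2,2)→(2,-2,3)
translate: b→2 (≡-2 mod 4), so (2,-2,3)→(2,2,3)
reduced (well bottom): (2,2,3) with a≤c, −a<b≤a
well minimum |f| = |-2| = 2 (negative-definite)

2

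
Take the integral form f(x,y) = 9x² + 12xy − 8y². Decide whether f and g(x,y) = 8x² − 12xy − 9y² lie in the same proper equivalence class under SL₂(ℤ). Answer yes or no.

D₁ = 432, D₂ = 432
river cycle of f (length 8): (-8, 20, 1), (1, 20, -8), (-8, 12, 9), (9, 6, -11), (-11, 16, 4), (4, 16, -11), (-11, 6, 9), (9, 12, -8)
river cycle of g (length 8): (-9, 12, 8), (8, 20, -1), (-1, 20, 8), (8, 12, -9), (-9, 6, 11), (11, 16, -4), (-4, 16, 11), (11, 6, -9)
cycles differ ⇒ inequivalent

no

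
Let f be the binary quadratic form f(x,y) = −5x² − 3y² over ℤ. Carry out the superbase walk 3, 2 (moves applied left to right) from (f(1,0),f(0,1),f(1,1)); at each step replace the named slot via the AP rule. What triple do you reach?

start (-5,-3,-8) = (f(1,0),f(0,1),f(1,1))
replace slot 3: 2·((-5)+(-3)) − (-8) = -8 → (-5,-3,-8)
replace slot 2: 2·((-5)+(-8)) − (-3) = -23 → (-5,-23,-8)

-5,-23,-8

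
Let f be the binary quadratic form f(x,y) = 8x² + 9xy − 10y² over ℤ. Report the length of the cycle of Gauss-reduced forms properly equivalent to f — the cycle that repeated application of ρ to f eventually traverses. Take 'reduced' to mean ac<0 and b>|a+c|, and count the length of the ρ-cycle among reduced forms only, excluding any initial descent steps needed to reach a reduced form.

D = 401, ⌊√D⌋ = 20
river: ρ → (-10,11,7)
river: ρ → (7,17,-4)
river: ρ → (-4,15,11)
river: ρ → (11,7,-8)
river: ρ → (-8,9,10)
river: ρ → (10,11,-7)
river: ρ → (-7,17,4)
river: ρ → (4,15,-11)
river: ρ → (-11,7,8)
river: ρ → (8,9,-10)
ρ-cycle length = 10 (tail of 0 descent steps not counted)

10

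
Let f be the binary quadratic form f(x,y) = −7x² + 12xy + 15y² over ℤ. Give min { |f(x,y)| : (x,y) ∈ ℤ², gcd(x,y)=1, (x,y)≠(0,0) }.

river: ρ → (15,18,-4)
river: ρ → (-4,22,5)
river: ρ → (5,18,-12)
river: ρ → (-12,6,11)
river: ρ → (11,16,-7)
river: ρ → (-7,12,15)
closes: descent 0, river 6
min |a| on river = 4

4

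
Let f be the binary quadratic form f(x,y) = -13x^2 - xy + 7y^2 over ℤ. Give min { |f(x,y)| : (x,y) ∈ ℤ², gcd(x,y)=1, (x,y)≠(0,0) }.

descent: ρ → (7,15,-5)  [lands on river]
river: ρ → (-5,15,7)
river: ρ → (7,13,-7)
river: ρ → (-7,15,5)
river: ρ → (5,15,-7)
river: ρ → (-7,13,7)
closes: descent 1, river 6
min |a| on river = 5

5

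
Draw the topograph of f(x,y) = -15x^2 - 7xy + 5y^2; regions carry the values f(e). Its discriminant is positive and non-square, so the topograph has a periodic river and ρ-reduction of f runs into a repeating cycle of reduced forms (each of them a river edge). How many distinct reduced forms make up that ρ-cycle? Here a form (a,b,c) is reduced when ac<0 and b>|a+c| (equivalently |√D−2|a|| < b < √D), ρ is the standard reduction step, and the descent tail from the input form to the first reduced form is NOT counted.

D = 349, ⌊√D⌋ = 18
descent: ρ → (5,17,-3)  [lands on river]
river: ρ → (-3,13,15)
river: ρ → (15,17,-1)
river: ρ → (-1,17,15)
river: ρ → (15,13,-3)
river: ρ → (-3,17,5)
river: ρ → (5,13,-9)
river: ρ → (-9,5,9)
river: ρ → (9,13,-5)
river: ρ → (-5,17,3)
river: ρ → (3,13,-15)
river: ρ → (-15,17,1)
river: ρ → (1,17,-15)
river: ρ → (-15,13,3)
river: ρ → (3,17,-5)
river: ρ → (-5,13,9)
river: ρ → (9,5,-9)
river: ρ → (-9,13,5)
ρ-cycle length = 18 (tail of 1 descent step not counted)

18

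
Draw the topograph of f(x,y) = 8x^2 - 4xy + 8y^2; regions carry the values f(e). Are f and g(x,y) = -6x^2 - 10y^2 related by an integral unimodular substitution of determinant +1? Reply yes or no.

D₁ = -240, D₂ = -240
f: flip: (8,-4,8)→(8,4,8)
f: reduced (well bottom): (8,4,8) with a≤c, −a<b≤a
g is negative-definite; reduce −g:
−g: reduced (well bottom): (6,0,10) with a≤c, −a<b≤a
flip sign back: reduced form of g is (-6,0,-10)
reduced forms (8, 4, 8) vs (-6, 0, -10) ⇒ inequivalent

no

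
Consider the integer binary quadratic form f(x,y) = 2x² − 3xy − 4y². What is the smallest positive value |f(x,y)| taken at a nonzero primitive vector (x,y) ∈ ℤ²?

descent: ρ → (-4,3,2)  [lands on river]
river: ρ → (2,5,-2)
river: ρ → (-2,3,4)
river: ρ → (4,5,-1)
river: ρ → (-1,5,4)
river: ρ → (4,3,-2)
river: ρ → (-2,5,2)
river: ρ → (2,3,-4)
river: ρ → (-4,5,1)
river: ρ → (1,5,-4)
closes: descent 1, river 10
min |a| on river = 1

1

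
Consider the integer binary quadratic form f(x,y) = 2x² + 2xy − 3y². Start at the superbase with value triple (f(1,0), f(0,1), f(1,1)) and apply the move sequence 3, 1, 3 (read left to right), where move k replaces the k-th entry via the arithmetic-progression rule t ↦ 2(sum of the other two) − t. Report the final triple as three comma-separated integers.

start (2,-3,1) = (f(1,0),f(0,1),f(1,1))
replace slot 3: 2·(2+(-3)) − 1 = -3 → (2,-3,-3)
replace slot 1: 2·((-3)+(-3)) − 2 = -14 → (-14,-3,-3)
replace slot 3: 2·((-14)+(-3)) − (-3) = -31 → (-14,-3,-31)

-14,-3,-31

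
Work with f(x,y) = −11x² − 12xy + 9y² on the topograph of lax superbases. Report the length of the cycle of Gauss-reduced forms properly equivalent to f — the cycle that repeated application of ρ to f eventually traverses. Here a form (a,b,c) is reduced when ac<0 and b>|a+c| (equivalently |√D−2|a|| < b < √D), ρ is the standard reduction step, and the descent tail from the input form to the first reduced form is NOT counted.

D = 540, ⌊√D⌋ = 23
descent: ρ → (9,12,-11)  [lands on river]
river: ρ → (-11,10,10)
river: ρ → (10,10,-11)
river: ρ → (-11,12,9)
river: ρ → (9,6,-14)
river: ρ → (-14,22,1)
river: ρ → (1,22,-14)
river: ρ → (-14,6,9)
ρ-cycle length = 8 (tail of 1 descent step not counted)

8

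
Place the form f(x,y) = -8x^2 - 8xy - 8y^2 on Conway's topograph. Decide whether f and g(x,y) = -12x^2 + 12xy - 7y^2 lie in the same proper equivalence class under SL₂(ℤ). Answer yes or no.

D₁ = -192, D₂ = -192
f is negative-definite; reduce −f:
−f: reduced (well bottom): (8,8,8) with a≤c, −a<b≤a
flip sign back: reduced form of f is (-8,-8,-8)
g is negative-definite; reduce −g:
−g: translate: b→12 (≡-12 mod 24), so (12,-12,7)→(12,12,7)
−g: flip: (12,12,7)→(7,-12,12)
−g: translate: b→2 (≡-12 mod 14), so (7,-12,12)→(7,2,7)
−g: reduced (well bottom): (7,2,7) with a≤c, −a<b≤a
flip sign back: reduced form of g is (-7,-2,-7)
reduced forms (-8, -8, -8) vs (-7, -2, -7) ⇒ inequivalent

no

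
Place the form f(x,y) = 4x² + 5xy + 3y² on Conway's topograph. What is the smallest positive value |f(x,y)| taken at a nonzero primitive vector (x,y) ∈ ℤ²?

translate: b→-3 (≡5 mod 8), so (4,5,3)→(4,-3,2)
flip: (4,-3,2)→(2,3,4)
translate: b→-1 (≡3 mod 4), so (2,3,4)→(2,-1,3)
reduced (well bottom): (2,-1,3) with a≤c, −a<b≤a
well minimum = a = 2

2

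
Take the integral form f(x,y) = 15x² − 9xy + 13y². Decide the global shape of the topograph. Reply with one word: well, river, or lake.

D = b²−4ac = (-9)² − 4·15·13 = -699
D < 0 ⇒ definite ⇒ every region one sign ⇒ single well

well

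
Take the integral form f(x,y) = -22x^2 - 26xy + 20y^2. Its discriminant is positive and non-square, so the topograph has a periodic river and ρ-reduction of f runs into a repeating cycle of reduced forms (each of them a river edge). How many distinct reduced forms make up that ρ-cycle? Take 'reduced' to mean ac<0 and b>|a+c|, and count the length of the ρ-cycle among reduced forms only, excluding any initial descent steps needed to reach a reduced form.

D = 2436, ⌊√D⌋ = 49
descent: ρ → (20,26,-22)  [lands on river]
river: ρ → (-22,18,24)
river: ρ → (24,30,-16)
river: ρ → (-16,34,20)
river: ρ → (20,46,-4)
river: ρ → (-4,42,42)
river: ρ → (42,42,-4)
river: ρ → (-4,46,20)
river: ρ → (20,34,-16)
river: ρ → (-16,30,24)
river: ρ → (24,18,-22)
river: ρ → (-22,26,20)
river: ρ → (20,14,-28)
river: ρ → (-28,42,6)
river: ρ → (6,42,-28)
river: ρ → (-28,14,20)
ρ-cycle length = 16 (tail of 1 descent step not counted)

16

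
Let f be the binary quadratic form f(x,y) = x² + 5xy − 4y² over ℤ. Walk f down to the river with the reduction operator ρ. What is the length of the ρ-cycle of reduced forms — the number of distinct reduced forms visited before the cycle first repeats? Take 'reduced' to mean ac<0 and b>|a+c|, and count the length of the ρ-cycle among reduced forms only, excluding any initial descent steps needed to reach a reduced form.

D = 41, ⌊√D⌋ = 6
river: ρ → (-4,3,2)
river: ρ → (2,5,-2)
river: ρ → (-2,3,4)
river: ρ → (4,5,-1)
river: ρ → (-1,5,4)
river: ρ → (4,3,-2)
river: ρ → (-2,5,2)
river: ρ → (2,3,-4)
river: ρ → (-4,5,1)
river: ρ → (1,5,-4)
ρ-cycle length = 10 (tail of 0 descent steps not counted)

10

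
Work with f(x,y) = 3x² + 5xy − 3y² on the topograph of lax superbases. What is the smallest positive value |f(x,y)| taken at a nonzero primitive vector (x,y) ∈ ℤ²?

river: ρ → (-3,7,1)
river: ρ → (1,7,-3)
river: ρ → (-3,5,3)
river: ρ → (3,7,-1)
river: ρ → (-1,7,3)
river: ρ → (3,5,-3)
closes: descent 0, river 6
min |a| on river = 1

1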